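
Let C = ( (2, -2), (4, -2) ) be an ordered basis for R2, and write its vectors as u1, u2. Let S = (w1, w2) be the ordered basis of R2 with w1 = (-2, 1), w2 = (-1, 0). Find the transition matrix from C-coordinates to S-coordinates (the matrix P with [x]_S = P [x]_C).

[[-2, -2], [2, 0]]

Take x = uj: its C-coordinates are the j-th standard unit vector, so P e_j — column j of P — equals [uj]_S.
u1 = -2w1 + 2w2, giving column 1 = (-2, 2); repeating for each j gives P = [[-2, -2], [2, 0]].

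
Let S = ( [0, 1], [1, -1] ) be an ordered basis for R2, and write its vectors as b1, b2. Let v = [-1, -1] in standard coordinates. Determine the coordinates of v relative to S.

Write v = c_1 b1 + c_2 b2 and solve for the c_i.
System: 0c_1 + c_2 = -1, c_1 - c_2 = -1; solving gives c_1 = -2, c_2 = -1.
Check: -2b1 - b2 = [-1, -1].

[-2, -1]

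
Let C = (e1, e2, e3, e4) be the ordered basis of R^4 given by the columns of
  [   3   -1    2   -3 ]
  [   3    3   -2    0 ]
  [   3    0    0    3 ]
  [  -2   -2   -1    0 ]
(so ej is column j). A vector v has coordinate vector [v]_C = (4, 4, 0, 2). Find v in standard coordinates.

v = M [v]_C, where M has columns e1, ..., e4.
Carrying out the matrix-vector product, v = (2, 24, 18, -16).

(2, 24, 18, -16)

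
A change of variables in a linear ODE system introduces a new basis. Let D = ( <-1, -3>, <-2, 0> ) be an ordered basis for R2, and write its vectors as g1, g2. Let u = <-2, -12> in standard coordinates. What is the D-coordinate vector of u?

Write u = c_1 g1 + c_2 g2 and solve for the c_i.
System: -c_1 - 2c_2 = -2, -3c_1 + 0c_2 = -12; solving gives c_1 = 4, c_2 = -1.
Check: 4g1 - g2 = <-2, -12>.

<4, -1>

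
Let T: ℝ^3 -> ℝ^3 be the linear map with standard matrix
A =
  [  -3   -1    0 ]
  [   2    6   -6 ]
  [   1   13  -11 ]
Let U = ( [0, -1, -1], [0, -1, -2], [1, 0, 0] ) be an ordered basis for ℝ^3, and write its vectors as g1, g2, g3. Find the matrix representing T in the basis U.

The j-th column of [T]_U is [T(gj)]_U.
T(g1) = A g1 = [1, 0, -2] = -2g1 + 2g2 + g3, so column 1 is [-2, 2, 1].
Repeating for g2, g3 and assembling the columns gives [[-2, -3, -3], [2, -3, 1], [1, 1, -3]].

[[-2, -3, -3], [2, -3, 1], [1, 1, -3]]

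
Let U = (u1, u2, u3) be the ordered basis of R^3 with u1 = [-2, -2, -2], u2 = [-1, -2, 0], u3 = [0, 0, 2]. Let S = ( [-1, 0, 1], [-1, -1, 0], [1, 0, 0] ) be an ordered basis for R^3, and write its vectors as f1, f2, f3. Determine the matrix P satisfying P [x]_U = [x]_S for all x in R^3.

Let M have columns uj and N have columns fj. Then for every x, N [x]_S = x = M [x]_U, so P = N^(-1) M.
Since det N = 1, N^(-1) has integer entries; multiplying gives P = [[-2, 0, 2], [2, 2, 0], [-2, 1, 2]].

[[-2, 0, 2], [2, 2, 0], [-2, 1, 2]]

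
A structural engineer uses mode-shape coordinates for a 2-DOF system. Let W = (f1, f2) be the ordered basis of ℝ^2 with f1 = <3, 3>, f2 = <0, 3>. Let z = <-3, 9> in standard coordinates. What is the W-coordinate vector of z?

<-1, 4>

We seek scalars with c_1 f1 + c_2 f2 = z; equivalently solve M c = z where the columns of M are f1, f2.
System: 3c_1 + 0c_2 = -3, 3c_1 + 3c_2 = 9; solving gives c_1 = -1, c_2 = 4.
Check: -f1 + 4f2 = <-3, 9>.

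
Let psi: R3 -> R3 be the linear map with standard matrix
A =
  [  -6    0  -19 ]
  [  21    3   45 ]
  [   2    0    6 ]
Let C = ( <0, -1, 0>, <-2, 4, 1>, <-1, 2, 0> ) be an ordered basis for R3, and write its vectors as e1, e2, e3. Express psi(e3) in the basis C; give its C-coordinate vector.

Compute psi(e3) = A e3 = <6, -15, -2> in standard coordinates.
Then write this in C-coordinates: solve for y in y_1 e1 + ... + y_3 e3 = <6, -15, -2>.
This gives y = <3, -2, -2>, which is column 3 of [psi]_C.

<3, -2, -2>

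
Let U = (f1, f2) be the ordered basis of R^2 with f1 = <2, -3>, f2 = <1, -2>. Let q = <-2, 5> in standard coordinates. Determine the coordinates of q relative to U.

[q]_U is the unique c with M c = q, where M has columns f1, f2.
System: 2c_1 + c_2 = -2, -3c_1 - 2c_2 = 5; solving gives c_1 = 1, c_2 = -4.
Check: f1 - 4f2 = <-2, 5>.

<1, -4>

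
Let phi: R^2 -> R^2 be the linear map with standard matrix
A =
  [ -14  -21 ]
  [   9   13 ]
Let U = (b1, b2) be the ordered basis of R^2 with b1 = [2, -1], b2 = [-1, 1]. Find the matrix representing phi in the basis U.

The j-th column of [phi]_U is [phi(bj)]_U.
phi(b1) = A b1 = [-7, 5] = -2b1 + 3b2, so column 1 is [-2, 3].
Repeating for b2 and assembling the columns gives [[-2, -3], [3, 1]].

[[-2, -3], [3, 1]]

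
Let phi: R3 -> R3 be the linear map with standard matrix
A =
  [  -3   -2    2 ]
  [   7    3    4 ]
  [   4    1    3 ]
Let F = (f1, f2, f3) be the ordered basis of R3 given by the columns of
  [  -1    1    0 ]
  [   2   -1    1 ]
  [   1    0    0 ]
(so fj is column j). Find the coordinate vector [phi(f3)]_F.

(1, -1, 0)

Compute phi(f3) = A f3 = (-2, 3, 1) in standard coordinates.
Then write this in F-coordinates: solve for y in y_1 f1 + ... + y_3 f3 = (-2, 3, 1).
This gives y = (1, -1, 0), which is column 3 of [phi]_F.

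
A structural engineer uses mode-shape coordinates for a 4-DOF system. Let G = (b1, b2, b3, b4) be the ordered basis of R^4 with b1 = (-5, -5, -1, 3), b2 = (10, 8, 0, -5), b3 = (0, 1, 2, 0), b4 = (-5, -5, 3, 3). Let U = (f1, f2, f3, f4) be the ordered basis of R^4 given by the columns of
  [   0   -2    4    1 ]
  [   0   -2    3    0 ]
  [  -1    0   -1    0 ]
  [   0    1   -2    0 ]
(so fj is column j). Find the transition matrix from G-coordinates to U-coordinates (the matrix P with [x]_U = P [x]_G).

[[2, -2, -1, -2], [1, -1, -2, 1], [-1, 2, -1, -1], [1, 0, 0, 1]]

Column j of P is [bj]_U, since P maps G-coordinates to U-coordinates.
Expressing b1 in U: b1 = 2f1 + f2 - f3 + f4, so column 1 of P is (2, 1, -1, 1).
Doing the same for each bj gives P = [[2, -2, -1, -2], [1, -1, -2, 1], [-1, 2, -1, -1], [1, 0, 0, 1]].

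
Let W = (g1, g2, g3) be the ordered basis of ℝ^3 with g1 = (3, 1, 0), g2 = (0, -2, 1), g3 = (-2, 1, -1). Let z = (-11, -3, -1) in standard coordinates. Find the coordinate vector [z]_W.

Write z = c_1 g1 + ... + c_3 g3 and solve for the c_i.
Row-reducing the augmented matrix [M | z] gives c = (-1, 3, 4).
Check: -g1 + 3g2 + 4g3 = (-11, -3, -1).

(-1, 3, 4)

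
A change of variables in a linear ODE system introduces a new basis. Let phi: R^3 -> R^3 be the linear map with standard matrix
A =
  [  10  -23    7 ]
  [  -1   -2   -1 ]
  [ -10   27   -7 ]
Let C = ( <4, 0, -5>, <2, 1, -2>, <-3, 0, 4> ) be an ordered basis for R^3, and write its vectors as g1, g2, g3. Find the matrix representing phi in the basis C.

The j-th column of [phi]_C is [phi(gj)]_C.
phi(g1) = A g1 = <5, 1, -5> = 3g1 + g2 + 3g3, so column 1 is <3, 1, 3>.
Repeating for g2, g3 and assembling the columns gives [[3, -1, 0], [1, -2, -1], [3, 3, 0]].

[[3, -1, 0], [1, -2, -1], [3, 3, 0]]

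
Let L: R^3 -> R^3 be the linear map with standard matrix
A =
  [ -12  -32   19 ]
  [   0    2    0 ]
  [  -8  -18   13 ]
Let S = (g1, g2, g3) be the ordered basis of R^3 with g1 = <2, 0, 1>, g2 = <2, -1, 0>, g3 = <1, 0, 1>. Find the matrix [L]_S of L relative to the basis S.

[[-2, 2, 2], [0, 2, 0], [-1, 0, 3]]

The j-th column of [L]_S is [L(gj)]_S.
L(g1) = A g1 = <-5, 0, -3> = -2g1 + 0·g2 - g3, so column 1 is <-2, 0, -1>.
Repeating for g2, g3 and assembling the columns gives [[-2, 2, 2], [0, 2, 0], [-1, 0, 3]].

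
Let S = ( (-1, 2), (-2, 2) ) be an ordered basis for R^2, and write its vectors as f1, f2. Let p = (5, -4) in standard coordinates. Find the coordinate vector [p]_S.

We seek scalars with c_1 f1 + c_2 f2 = p; equivalently solve M c = p where the columns of M are f1, f2.
System: -c_1 - 2c_2 = 5, 2c_1 + 2c_2 = -4; solving gives c_1 = 1, c_2 = -3.
Check: f1 - 3f2 = (5, -4).

(1, -3)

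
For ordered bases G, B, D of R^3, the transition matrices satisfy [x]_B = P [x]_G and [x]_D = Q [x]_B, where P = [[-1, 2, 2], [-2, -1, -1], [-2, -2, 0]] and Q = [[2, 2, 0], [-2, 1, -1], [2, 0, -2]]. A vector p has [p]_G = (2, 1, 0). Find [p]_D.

Apply P to get B-coordinates (0, -5, -6), then Q to get D-coordinates.
The result is [p]_D = (-10, 1, 12).

(-10, 1, 12)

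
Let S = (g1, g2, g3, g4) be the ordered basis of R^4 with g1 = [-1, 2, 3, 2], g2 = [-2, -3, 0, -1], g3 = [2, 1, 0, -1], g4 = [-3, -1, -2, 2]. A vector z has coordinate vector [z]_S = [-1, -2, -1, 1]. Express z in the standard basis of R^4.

[0, 2, -5, 3]

By definition z = -g1 - 2g2 - g3 + g4.
Summing componentwise gives [0, 2, -5, 3].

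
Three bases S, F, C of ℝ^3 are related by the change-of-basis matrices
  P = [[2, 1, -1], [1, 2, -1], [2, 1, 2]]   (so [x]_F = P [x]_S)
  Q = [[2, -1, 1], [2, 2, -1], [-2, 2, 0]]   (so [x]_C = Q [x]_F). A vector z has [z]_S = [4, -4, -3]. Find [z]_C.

[13, 14, -16]

Composing the changes, [z]_C = Q P [z]_S.
Q P = [[5, 1, 1], [4, 5, -6], [-2, 2, 0]]; applying this to [4, -4, -3] gives [13, 14, -16].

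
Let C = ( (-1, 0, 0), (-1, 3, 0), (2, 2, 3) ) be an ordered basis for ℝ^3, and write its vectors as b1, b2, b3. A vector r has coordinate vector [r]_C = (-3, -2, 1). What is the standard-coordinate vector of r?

By definition r = -3b1 - 2b2 + b3.
Summing componentwise gives (7, -4, 3).

(7, -4, 3)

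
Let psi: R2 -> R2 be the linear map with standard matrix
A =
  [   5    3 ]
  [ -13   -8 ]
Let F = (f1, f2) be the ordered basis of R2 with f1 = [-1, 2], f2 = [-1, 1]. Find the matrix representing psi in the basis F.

Let P have columns f1, f2. Then [psi]_F = P^(-1) A P.
Here det P = 1, so P^(-1) is integer; computing A P first and then P^(-1)(A P) gives [[-2, 3], [1, -1]].

[[-2, 3], [1, -1]]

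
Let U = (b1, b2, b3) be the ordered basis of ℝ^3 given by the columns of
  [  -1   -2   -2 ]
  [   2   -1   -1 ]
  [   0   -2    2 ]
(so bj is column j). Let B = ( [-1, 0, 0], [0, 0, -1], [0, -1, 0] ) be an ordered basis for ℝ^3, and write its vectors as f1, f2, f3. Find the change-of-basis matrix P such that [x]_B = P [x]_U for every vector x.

[[1, 2, 2], [0, 2, -2], [-2, 1, 1]]

Let M have columns bj and N have columns fj. Then for every x, N [x]_B = x = M [x]_U, so P = N^(-1) M.
Since det N = 1, N^(-1) has integer entries; multiplying gives P = [[1, 2, 2], [0, 2, -2], [-2, 1, 1]].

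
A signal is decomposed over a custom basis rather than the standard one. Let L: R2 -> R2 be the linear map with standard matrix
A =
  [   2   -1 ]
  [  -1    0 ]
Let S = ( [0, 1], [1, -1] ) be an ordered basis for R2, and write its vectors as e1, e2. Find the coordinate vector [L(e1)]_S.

Column 1 of [L]_S is the S-coordinate vector of L(e1).
In standard coordinates L(e1) = A e1 = [-1, 0].
Converting to S: [-1, 0] = -e1 - e2, so the coordinate vector is [-1, -1].

[-1, -1]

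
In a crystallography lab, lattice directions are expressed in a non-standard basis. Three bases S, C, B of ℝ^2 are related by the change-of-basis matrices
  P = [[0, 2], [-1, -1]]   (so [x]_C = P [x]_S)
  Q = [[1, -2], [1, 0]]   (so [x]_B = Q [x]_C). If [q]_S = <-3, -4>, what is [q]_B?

<-22, -8>

Composing the changes, [q]_B = Q P [q]_S.
Q P = [[2, 4], [0, 2]]; applying this to <-3, -4> gives <-22, -8>.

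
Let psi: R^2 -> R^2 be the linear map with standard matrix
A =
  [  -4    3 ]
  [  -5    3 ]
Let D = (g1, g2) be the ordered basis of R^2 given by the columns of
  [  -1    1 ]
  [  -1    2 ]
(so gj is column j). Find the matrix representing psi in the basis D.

With P the matrix whose columns are g1, g2, [psi]_D = P^(-1) A P.
Column by column: psi(g1) = A g1 = [1, 2]; its D-coordinates [0, 1] give column 1.
Continuing for each basis vector yields [psi]_D = [[0, -3], [1, -1]].

[[0, -3], [1, -1]]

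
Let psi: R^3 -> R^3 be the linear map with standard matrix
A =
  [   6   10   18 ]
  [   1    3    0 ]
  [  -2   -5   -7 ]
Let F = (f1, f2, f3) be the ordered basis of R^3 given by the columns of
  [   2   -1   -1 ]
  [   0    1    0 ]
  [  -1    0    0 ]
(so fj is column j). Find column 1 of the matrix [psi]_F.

Column 1 of [psi]_F is the F-coordinate vector of psi(f1).
In standard coordinates psi(f1) = A f1 = <-6, 2, 3>.
Converting to F: <-6, 2, 3> = -3f1 + 2f2 - 2f3, so the coordinate vector is <-3, 2, -2>.

<-3, 2, -2>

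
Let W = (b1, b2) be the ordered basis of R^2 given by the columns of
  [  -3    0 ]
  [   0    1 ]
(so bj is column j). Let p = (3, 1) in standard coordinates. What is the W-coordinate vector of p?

We seek scalars with c_1 b1 + c_2 b2 = p; equivalently solve M c = p where the columns of M are b1, b2.
System: -3c_1 + 0c_2 = 3, 0c_1 + c_2 = 1; solving gives c_1 = -1, c_2 = 1.
Check: -b1 + b2 = (3, 1).

(-1, 1)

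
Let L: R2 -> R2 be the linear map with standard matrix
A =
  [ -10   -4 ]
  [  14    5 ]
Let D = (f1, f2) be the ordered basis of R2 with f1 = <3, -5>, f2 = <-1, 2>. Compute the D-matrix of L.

Let P have columns f1, f2. Then [L]_D = P^(-1) A P.
Here det P = 1, so P^(-1) is integer; computing A P first and then P^(-1)(A P) gives [[-3, 0], [1, -2]].

[[-3, 0], [1, -2]]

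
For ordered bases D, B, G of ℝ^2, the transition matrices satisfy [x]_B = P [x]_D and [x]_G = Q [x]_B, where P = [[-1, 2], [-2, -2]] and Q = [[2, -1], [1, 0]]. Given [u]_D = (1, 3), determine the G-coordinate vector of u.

First [u]_B = P [u]_D = (5, -8).
Then [u]_G = Q [u]_B = (18, 5).

(18, 5)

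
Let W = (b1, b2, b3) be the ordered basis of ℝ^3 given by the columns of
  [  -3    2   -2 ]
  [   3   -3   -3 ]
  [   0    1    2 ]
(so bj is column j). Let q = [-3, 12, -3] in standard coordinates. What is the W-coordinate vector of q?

[3, 1, -2]

We seek scalars with c_1 b1 + ... + c_3 b3 = q; equivalently solve M c = q where the columns of M are b1, ..., b3.
Row-reducing the augmented matrix [M | q] gives c = (3, 1, -2).
Check: 3b1 + b2 - 2b3 = [-3, 12, -3].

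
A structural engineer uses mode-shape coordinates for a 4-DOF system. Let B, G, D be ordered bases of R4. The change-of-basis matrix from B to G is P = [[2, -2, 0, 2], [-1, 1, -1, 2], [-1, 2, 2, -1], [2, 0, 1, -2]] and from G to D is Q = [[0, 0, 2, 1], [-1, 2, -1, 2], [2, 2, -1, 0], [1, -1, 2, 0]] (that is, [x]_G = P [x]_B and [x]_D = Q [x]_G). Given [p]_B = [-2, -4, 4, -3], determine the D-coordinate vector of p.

[16, -15, -33, 20]

First [p]_G = P [p]_B = [-2, -12, 5, 6].
Then [p]_D = Q [p]_G = [16, -15, -33, 20].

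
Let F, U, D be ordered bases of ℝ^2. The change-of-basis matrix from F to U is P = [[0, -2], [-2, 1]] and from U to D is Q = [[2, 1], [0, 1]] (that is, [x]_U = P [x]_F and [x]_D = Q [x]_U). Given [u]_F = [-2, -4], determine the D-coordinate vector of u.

Composing the changes, [u]_D = Q P [u]_F.
Q P = [[-2, -3], [-2, 1]]; applying this to [-2, -4] gives [16, 0].

[16, 0]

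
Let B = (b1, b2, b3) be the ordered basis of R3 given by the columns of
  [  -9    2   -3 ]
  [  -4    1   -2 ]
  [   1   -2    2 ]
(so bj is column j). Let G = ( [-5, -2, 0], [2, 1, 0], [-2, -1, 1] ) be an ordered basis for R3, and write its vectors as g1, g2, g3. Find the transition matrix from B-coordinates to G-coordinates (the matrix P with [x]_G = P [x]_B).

Column j of P is [bj]_G, since P maps B-coordinates to G-coordinates.
Expressing b1 in G: b1 = g1 - g2 + g3, so column 1 of P is [1, -1, 1].
Doing the same for each bj gives P = [[1, 0, -1], [-1, -1, -2], [1, -2, 2]].

[[1, 0, -1], [-1, -1, -2], [1, -2, 2]]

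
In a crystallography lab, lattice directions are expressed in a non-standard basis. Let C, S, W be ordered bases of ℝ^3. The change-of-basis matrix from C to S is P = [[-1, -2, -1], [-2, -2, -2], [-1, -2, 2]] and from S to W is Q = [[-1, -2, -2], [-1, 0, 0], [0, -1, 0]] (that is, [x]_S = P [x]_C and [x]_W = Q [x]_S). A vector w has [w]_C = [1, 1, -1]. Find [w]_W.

[16, 2, 2]

Composing the changes, [w]_W = Q P [w]_C.
Q P = [[7, 10, 1], [1, 2, 1], [2, 2, 2]]; applying this to [1, 1, -1] gives [16, 2, 2].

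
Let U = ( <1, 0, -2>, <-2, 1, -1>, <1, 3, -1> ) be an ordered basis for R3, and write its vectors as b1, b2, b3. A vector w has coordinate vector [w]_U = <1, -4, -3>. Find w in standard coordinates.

<6, -13, 5>

The coordinates say w = b1 - 4b2 - 3b3; adding the scaled basis vectors gives <6, -13, 5>.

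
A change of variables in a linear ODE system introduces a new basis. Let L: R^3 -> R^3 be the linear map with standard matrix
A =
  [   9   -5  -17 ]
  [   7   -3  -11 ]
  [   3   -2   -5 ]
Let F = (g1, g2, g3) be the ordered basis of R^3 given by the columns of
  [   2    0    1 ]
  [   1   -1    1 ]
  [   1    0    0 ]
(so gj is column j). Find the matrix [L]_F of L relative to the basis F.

[[-1, 2, 1], [-3, 0, -1], [-2, 1, 2]]

With P the matrix whose columns are g1, ..., g3, [L]_F = P^(-1) A P.
Column by column: L(g1) = A g1 = <-4, 0, -1>; its F-coordinates <-1, -3, -2> give column 1.
Continuing for each basis vector yields [L]_F = [[-1, 2, 1], [-3, 0, -1], [-2, 1, 2]].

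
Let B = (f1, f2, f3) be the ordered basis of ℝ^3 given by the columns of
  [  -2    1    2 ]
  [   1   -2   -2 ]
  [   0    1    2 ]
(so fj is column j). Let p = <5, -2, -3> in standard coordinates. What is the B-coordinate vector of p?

<-4, 1, -2>

[p]_B is the unique c with M c = p, where M has columns f1, ..., f3.
Row-reducing the augmented matrix [M | p] gives c = (-4, 1, -2).
Check: -4f1 + f2 - 2f3 = <5, -2, -3>.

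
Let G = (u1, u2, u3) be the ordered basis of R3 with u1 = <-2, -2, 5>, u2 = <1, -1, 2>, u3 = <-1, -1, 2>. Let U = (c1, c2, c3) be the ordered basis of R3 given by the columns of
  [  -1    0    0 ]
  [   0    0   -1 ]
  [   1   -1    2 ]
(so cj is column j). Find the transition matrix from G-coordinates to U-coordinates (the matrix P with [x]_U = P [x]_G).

[[2, -1, 1], [1, -1, 1], [2, 1, 1]]

Column j of P is [uj]_U, since P maps G-coordinates to U-coordinates.
Expressing u1 in U: u1 = 2c1 + c2 + 2c3, so column 1 of P is <2, 1, 2>.
Doing the same for each uj gives P = [[2, -1, 1], [1, -1, 1], [2, 1, 1]].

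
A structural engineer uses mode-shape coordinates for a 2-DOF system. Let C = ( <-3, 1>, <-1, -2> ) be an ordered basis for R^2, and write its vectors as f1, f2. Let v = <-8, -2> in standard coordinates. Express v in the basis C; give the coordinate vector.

<2, 2>

[v]_C is the unique c with M c = v, where M has columns f1, f2.
System: -3c_1 - c_2 = -8, c_1 - 2c_2 = -2; solving gives c_1 = 2, c_2 = 2.
Check: 2f1 + 2f2 = <-8, -2>.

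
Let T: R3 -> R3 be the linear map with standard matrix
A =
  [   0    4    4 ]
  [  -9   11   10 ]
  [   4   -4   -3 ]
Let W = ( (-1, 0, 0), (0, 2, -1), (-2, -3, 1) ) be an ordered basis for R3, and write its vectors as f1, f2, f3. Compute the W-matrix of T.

The j-th column of [T]_W is [T(fj)]_W.
T(f1) = A f1 = (0, 9, -4) = 2f1 + 3f2 - f3, so column 1 is (2, 3, -1).
Repeating for f2, f3 and assembling the columns gives [[2, 0, 2], [3, 3, 2], [-1, -2, 3]].

[[2, 0, 2], [3, 3, 2], [-1, -2, 3]]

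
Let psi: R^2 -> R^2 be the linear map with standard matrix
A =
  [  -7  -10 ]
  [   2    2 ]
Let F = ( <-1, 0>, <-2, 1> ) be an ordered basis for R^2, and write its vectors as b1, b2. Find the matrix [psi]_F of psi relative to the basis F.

Let P have columns b1, b2. Then [psi]_F = P^(-1) A P.
Here det P = -1, so P^(-1) is integer; computing A P first and then P^(-1)(A P) gives [[-3, 0], [-2, -2]].

[[-3, 0], [-2, -2]]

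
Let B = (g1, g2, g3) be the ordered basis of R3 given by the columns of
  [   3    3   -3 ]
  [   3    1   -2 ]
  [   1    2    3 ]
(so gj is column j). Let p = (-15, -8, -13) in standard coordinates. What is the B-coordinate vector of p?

(-2, -4, -1)

[p]_B is the unique c with M c = p, where M has columns g1, ..., g3.
Row-reducing the augmented matrix [M | p] gives c = (-2, -4, -1).
Check: -2g1 - 4g2 - g3 = (-15, -8, -13).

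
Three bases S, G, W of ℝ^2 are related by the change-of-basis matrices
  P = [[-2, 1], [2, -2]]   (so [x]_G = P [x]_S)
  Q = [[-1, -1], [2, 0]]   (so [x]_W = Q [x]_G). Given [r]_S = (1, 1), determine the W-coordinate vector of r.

(1, -2)

Apply P to get G-coordinates (-1, 0), then Q to get W-coordinates.
The result is [r]_W = (1, -2).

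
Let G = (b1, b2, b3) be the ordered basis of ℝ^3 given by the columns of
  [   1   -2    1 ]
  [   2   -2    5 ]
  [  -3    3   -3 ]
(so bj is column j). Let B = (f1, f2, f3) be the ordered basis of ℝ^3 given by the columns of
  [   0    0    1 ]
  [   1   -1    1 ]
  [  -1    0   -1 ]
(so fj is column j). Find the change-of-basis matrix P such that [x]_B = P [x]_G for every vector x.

[[2, -1, 2], [1, -1, -2], [1, -2, 1]]

Take x = bj: its G-coordinates are the j-th standard unit vector, so P e_j — column j of P — equals [bj]_B.
b1 = 2f1 + f2 + f3, giving column 1 = [2, 1, 1]; repeating for each j gives P = [[2, -1, 2], [1, -1, -2], [1, -2, 1]].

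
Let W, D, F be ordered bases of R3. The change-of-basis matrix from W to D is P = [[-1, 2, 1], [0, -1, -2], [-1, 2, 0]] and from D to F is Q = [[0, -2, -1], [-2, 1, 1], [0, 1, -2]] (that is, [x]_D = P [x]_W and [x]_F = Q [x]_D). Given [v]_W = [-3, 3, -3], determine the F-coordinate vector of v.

Composing the changes, [v]_F = Q P [v]_W.
Q P = [[1, 0, 4], [1, -3, -4], [2, -5, -2]]; applying this to [-3, 3, -3] gives [-15, 0, -15].

[-15, 0, -15]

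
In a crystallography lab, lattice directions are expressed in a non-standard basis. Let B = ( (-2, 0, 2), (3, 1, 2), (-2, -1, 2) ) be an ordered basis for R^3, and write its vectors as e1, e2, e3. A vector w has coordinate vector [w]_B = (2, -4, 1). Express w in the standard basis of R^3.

(-18, -5, -2)

By definition w = 2e1 - 4e2 + e3.
Summing componentwise gives (-18, -5, -2).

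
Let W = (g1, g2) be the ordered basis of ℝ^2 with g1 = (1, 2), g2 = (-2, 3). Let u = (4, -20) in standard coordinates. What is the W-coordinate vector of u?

(-4, -4)

We seek scalars with c_1 g1 + c_2 g2 = u; equivalently solve M c = u where the columns of M are g1, g2.
System: c_1 - 2c_2 = 4, 2c_1 + 3c_2 = -20; solving gives c_1 = -4, c_2 = -4.
Check: -4g1 - 4g2 = (4, -20).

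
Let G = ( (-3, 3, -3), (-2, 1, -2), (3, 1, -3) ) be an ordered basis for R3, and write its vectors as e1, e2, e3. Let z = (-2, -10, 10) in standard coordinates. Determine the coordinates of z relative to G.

(-4, 4, -2)

[z]_G is the unique c with M c = z, where M has columns e1, ..., e3.
Gaussian elimination on [M | z] yields c = (-4, 4, -2).
Check: -4e1 + 4e2 - 2e3 = (-2, -10, 10).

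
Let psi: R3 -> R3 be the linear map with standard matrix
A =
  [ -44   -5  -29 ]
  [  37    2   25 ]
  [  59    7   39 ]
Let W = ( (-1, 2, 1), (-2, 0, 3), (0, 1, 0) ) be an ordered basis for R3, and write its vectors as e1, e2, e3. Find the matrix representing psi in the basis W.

The j-th column of [psi]_W is [psi(ej)]_W.
psi(e1) = A e1 = (5, -8, -6) = -3e1 - e2 - 2e3, so column 1 is (-3, -1, -2).
Repeating for e2, e3 and assembling the columns gives [[-3, -1, 1], [-1, 0, 2], [-2, 3, 0]].

[[-3, -1, 1], [-1, 0, 2], [-2, 3, 0]]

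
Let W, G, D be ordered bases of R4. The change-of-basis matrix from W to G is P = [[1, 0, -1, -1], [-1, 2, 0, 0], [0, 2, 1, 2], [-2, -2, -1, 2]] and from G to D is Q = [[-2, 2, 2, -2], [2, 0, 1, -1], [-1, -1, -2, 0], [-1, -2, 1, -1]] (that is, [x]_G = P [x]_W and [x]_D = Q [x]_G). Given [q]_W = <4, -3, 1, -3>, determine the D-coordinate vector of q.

First [q]_G = P [q]_W = <6, -10, -11, -9>.
Then [q]_D = Q [q]_G = <-36, 10, 26, 12>.

<-36, 10, 26, 12>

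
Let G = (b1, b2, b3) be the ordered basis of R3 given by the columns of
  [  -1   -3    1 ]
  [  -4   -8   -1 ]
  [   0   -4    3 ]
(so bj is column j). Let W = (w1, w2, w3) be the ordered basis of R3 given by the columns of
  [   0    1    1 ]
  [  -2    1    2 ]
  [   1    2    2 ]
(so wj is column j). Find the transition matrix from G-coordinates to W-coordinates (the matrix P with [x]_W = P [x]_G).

Column j of P is [bj]_W, since P maps G-coordinates to W-coordinates.
Expressing b1 in W: b1 = 2w1 - 2w2 + w3, so column 1 of P is (2, -2, 1).
Doing the same for each bj gives P = [[2, 2, 1], [-2, -2, 1], [1, -1, 0]].

[[2, 2, 1], [-2, -2, 1], [1, -1, 0]]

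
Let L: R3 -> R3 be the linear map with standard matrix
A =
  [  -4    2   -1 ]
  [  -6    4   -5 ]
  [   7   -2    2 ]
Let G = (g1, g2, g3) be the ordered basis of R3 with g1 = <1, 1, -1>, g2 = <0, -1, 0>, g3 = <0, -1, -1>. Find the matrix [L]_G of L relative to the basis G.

[[-1, -2, -1], [-2, 2, -3], [-2, 0, 1]]

Let P have columns g1, ..., g3. Then [L]_G = P^(-1) A P.
Here det P = 1, so P^(-1) is integer; computing A P first and then P^(-1)(A P) gives [[-1, -2, -1], [-2, 2, -3], [-2, 0, 1]].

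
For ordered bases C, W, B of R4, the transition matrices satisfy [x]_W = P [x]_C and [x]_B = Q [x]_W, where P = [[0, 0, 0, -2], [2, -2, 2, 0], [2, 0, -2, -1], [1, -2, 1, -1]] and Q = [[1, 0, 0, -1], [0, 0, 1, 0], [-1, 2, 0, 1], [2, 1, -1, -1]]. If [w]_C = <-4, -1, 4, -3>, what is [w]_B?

Apply P to get W-coordinates <6, 2, -13, 5>, then Q to get B-coordinates.
The result is [w]_B = <1, -13, 3, 22>.

<1, -13, 3, 22>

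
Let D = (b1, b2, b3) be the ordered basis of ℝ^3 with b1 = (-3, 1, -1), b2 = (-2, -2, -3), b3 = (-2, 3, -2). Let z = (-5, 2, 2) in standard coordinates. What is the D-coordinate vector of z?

[z]_D is the unique c with M c = z, where M has columns b1, ..., b3.
Solving this 3x3 system gives c = (3, -1, -1).
Check: 3b1 - b2 - b3 = (-5, 2, 2).

(3, -1, -1)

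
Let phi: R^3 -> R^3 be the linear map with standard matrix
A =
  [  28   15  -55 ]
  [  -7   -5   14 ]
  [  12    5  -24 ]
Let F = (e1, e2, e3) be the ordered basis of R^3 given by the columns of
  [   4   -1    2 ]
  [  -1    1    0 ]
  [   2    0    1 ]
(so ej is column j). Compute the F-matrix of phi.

[[-2, -3, -1], [3, -1, -1], [-1, -1, 2]]

With P the matrix whose columns are e1, ..., e3, [phi]_F = P^(-1) A P.
Column by column: phi(e1) = A e1 = (-13, 5, -5); its F-coordinates (-2, 3, -1) give column 1.
Continuing for each basis vector yields [phi]_F = [[-2, -3, -1], [3, -1, -1], [-1, -1, 2]].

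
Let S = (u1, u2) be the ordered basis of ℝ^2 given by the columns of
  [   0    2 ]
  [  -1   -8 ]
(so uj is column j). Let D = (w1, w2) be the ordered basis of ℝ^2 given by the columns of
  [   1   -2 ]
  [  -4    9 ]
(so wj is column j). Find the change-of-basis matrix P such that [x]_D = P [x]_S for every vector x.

Column j of P is [uj]_D, since P maps S-coordinates to D-coordinates.
Expressing u1 in D: u1 = -2w1 - w2, so column 1 of P is [-2, -1].
Doing the same for each uj gives P = [[-2, 2], [-1, 0]].

[[-2, 2], [-1, 0]]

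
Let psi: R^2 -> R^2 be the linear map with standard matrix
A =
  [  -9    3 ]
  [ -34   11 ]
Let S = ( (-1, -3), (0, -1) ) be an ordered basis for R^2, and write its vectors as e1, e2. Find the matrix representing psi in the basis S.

[[0, 3], [-1, 2]]

Let P have columns e1, e2. Then [psi]_S = P^(-1) A P.
Here det P = 1, so P^(-1) is integer; computing A P first and then P^(-1)(A P) gives [[0, 3], [-1, 2]].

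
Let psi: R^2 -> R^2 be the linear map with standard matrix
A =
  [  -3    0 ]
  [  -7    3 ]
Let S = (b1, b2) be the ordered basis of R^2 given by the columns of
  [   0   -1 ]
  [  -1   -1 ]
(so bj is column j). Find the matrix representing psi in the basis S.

With P the matrix whose columns are b1, b2, [psi]_S = P^(-1) A P.
Column by column: psi(b1) = A b1 = (0, -3); its S-coordinates (3, 0) give column 1.
Continuing for each basis vector yields [psi]_S = [[3, -1], [0, -3]].

[[3, -1], [0, -3]]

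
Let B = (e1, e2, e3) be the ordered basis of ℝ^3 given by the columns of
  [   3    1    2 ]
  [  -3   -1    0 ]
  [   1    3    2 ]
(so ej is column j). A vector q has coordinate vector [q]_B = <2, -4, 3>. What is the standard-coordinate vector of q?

By definition q = 2e1 - 4e2 + 3e3.
Summing componentwise gives <8, -2, -4>.

<8, -2, -4>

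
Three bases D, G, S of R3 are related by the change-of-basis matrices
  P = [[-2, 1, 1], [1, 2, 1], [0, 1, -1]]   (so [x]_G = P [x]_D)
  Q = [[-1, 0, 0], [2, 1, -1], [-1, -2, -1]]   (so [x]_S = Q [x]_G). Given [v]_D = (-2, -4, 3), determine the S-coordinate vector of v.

Composing the changes, [v]_S = Q P [v]_D.
Q P = [[2, -1, -1], [-3, 3, 4], [0, -6, -2]]; applying this to (-2, -4, 3) gives (-3, 6, 18).

(-3, 6, 18)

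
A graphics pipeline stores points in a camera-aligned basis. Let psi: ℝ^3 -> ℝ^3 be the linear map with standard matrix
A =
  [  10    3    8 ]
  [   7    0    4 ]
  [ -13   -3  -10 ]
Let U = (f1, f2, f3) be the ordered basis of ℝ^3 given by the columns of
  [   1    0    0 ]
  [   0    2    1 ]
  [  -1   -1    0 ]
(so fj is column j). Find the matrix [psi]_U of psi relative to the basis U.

With P the matrix whose columns are f1, ..., f3, [psi]_U = P^(-1) A P.
Column by column: psi(f1) = A f1 = (2, 3, -3); its U-coordinates (2, 1, 1) give column 1.
Continuing for each basis vector yields [psi]_U = [[2, -2, 3], [1, -2, 0], [1, 0, 0]].

[[2, -2, 3], [1, -2, 0], [1, 0, 0]]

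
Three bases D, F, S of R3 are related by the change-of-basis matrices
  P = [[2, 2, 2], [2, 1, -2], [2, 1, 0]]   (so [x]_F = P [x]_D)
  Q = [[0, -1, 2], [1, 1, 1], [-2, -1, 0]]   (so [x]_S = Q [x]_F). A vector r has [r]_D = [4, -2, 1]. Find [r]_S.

[8, 16, -16]

Composing the changes, [r]_S = Q P [r]_D.
Q P = [[2, 1, 2], [6, 4, 0], [-6, -5, -2]]; applying this to [4, -2, 1] gives [8, 16, -16].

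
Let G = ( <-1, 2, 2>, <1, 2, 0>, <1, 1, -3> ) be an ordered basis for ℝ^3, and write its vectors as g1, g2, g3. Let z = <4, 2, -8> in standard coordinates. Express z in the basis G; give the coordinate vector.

Write z = c_1 g1 + ... + c_3 g3 and solve for the c_i.
Row-reducing the augmented matrix [M | z] gives c = (-1, 1, 2).
Check: -g1 + g2 + 2g3 = <4, 2, -8>.

<-1, 1, 2>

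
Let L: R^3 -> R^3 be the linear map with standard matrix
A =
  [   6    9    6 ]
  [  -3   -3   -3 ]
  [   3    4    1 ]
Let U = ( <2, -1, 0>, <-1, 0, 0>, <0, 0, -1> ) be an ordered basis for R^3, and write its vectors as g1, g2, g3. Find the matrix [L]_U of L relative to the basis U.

[[3, -3, -3], [3, 0, 0], [-2, 3, 1]]

The j-th column of [L]_U is [L(gj)]_U.
L(g1) = A g1 = <3, -3, 2> = 3g1 + 3g2 - 2g3, so column 1 is <3, 3, -2>.
Repeating for g2, g3 and assembling the columns gives [[3, -3, -3], [3, 0, 0], [-2, 3, 1]].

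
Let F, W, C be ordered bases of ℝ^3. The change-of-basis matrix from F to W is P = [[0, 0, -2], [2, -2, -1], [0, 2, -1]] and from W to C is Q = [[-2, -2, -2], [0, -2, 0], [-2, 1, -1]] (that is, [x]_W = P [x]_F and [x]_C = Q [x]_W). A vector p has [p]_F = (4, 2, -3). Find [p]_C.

First [p]_W = P [p]_F = (6, 7, 7).
Then [p]_C = Q [p]_W = (-40, -14, -12).

(-40, -14, -12)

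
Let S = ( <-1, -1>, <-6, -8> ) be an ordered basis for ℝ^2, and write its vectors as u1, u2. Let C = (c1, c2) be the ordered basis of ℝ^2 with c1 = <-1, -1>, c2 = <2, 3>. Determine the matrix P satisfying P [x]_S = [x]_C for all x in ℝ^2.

[[1, 2], [0, -2]]

Let M have columns uj and N have columns cj. Then for every x, N [x]_C = x = M [x]_S, so P = N^(-1) M.
Since det N = -1, N^(-1) has integer entries; multiplying gives P = [[1, 2], [0, -2]].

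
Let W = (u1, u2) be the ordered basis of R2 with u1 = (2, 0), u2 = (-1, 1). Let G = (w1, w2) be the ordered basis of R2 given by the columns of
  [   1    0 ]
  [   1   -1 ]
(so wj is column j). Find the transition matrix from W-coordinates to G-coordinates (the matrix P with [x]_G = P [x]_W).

[[2, -1], [2, -2]]

Column j of P is [uj]_G, since P maps W-coordinates to G-coordinates.
Expressing u1 in G: u1 = 2w1 + 2w2, so column 1 of P is (2, 2).
Doing the same for each uj gives P = [[2, -1], [2, -2]].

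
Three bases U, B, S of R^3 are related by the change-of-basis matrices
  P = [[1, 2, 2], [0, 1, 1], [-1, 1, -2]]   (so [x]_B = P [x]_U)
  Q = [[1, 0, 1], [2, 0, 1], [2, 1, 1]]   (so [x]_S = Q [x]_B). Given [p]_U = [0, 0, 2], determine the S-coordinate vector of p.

[0, 4, 6]

Composing the changes, [p]_S = Q P [p]_U.
Q P = [[0, 3, 0], [1, 5, 2], [1, 6, 3]]; applying this to [0, 0, 2] gives [0, 4, 6].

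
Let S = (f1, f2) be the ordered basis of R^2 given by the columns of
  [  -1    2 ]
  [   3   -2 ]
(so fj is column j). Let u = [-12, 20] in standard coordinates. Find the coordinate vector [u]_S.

We seek scalars with c_1 f1 + c_2 f2 = u; equivalently solve M c = u where the columns of M are f1, f2.
System: -c_1 + 2c_2 = -12, 3c_1 - 2c_2 = 20; solving gives c_1 = 4, c_2 = -4.
Check: 4f1 - 4f2 = [-12, 20].

[4, -4]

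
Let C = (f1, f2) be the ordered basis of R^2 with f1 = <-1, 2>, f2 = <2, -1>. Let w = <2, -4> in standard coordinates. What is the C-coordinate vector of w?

<-2, 0>

Write w = c_1 f1 + c_2 f2 and solve for the c_i.
System: -c_1 + 2c_2 = 2, 2c_1 - c_2 = -4; solving gives c_1 = -2, c_2 = 0.
Check: -2f1 + 0·f2 = <2, -4>.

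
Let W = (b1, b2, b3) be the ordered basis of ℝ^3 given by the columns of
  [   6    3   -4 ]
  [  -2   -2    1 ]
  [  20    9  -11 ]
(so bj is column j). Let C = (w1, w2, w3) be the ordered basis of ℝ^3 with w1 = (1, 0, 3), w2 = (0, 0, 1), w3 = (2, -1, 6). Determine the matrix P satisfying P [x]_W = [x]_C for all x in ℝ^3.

[[2, -1, -2], [2, 0, 1], [2, 2, -1]]

Take x = bj: its W-coordinates are the j-th standard unit vector, so P e_j — column j of P — equals [bj]_C.
b1 = 2w1 + 2w2 + 2w3, giving column 1 = (2, 2, 2); repeating for each j gives P = [[2, -1, -2], [2, 0, 1], [2, 2, -1]].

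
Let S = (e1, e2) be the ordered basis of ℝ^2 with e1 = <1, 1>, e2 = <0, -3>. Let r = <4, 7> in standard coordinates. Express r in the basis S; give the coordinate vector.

<4, -1>

[r]_S is the unique c with M c = r, where M has columns e1, e2.
System: c_1 + 0c_2 = 4, c_1 - 3c_2 = 7; solving gives c_1 = 4, c_2 = -1.
Check: 4e1 - e2 = <4, 7>.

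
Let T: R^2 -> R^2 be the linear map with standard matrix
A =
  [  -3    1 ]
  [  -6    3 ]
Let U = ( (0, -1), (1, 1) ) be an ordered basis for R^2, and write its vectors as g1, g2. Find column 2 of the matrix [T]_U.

Compute T(g2) = A g2 = (-2, -3) in standard coordinates.
Then write this in U-coordinates: solve for y in y_1 g1 + y_2 g2 = (-2, -3).
This gives y = (1, -2), which is column 2 of [T]_U.

(1, -2)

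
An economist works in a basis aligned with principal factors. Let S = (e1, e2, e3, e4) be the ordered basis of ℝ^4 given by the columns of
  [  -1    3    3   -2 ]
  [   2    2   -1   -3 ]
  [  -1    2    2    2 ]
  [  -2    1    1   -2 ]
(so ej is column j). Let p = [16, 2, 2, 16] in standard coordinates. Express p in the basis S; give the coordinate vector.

[-4, 1, 1, -3]

[p]_S is the unique c with M c = p, where M has columns e1, ..., e4.
Row-reducing the augmented matrix [M | p] gives c = (-4, 1, 1, -3).
Check: -4e1 + e2 + e3 - 3e4 = [16, 2, 2, 16].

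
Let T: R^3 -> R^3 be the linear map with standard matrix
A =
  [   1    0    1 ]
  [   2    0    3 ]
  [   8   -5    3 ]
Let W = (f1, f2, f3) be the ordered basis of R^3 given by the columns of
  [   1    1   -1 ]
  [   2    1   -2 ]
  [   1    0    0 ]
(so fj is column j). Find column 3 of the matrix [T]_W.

Column 3 of [T]_W is the W-coordinate vector of T(f3).
In standard coordinates T(f3) = A f3 = [-1, -2, 2].
Converting to W: [-1, -2, 2] = 2f1 + 0·f2 + 3f3, so the coordinate vector is [2, 0, 3].

[2, 0, 3]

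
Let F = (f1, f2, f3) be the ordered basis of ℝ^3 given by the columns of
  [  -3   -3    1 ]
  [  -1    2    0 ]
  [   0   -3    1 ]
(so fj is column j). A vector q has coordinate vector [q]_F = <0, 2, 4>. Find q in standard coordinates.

<-2, 4, -2>

By definition q = 0·f1 + 2f2 + 4f3.
Summing componentwise gives <-2, 4, -2>.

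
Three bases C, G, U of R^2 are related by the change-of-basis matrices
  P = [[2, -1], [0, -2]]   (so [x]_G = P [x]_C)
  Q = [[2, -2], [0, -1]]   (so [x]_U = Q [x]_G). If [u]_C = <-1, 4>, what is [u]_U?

Composing the changes, [u]_U = Q P [u]_C.
Q P = [[4, 2], [0, 2]]; applying this to <-1, 4> gives <4, 8>.

<4, 8>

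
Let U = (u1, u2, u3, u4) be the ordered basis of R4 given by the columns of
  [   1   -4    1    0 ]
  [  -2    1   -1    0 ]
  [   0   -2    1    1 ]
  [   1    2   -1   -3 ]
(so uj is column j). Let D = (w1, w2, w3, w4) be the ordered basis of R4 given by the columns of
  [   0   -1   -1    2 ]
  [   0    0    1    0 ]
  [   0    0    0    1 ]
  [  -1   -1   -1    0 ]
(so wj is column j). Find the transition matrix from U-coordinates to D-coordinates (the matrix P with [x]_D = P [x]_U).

Column j of P is [uj]_D, since P maps U-coordinates to D-coordinates.
Expressing u1 in D: u1 = 0·w1 + w2 - 2w3 + 0·w4, so column 1 of P is <0, 1, -2, 0>.
Doing the same for each uj gives P = [[0, -2, 0, 1], [1, -1, 2, 2], [-2, 1, -1, 0], [0, -2, 1, 1]].

[[0, -2, 0, 1], [1, -1, 2, 2], [-2, 1, -1, 0], [0, -2, 1, 1]]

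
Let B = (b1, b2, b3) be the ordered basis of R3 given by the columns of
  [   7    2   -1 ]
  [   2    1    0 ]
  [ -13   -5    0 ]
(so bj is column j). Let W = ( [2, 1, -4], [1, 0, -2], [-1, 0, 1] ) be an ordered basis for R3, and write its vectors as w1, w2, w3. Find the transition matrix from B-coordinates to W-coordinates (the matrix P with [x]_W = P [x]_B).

Let M have columns bj and N have columns wj. Then for every x, N [x]_W = x = M [x]_B, so P = N^(-1) M.
Since det N = 1, N^(-1) has integer entries; multiplying gives P = [[2, 1, 0], [2, 1, 1], [-1, 1, 2]].

[[2, 1, 0], [2, 1, 1], [-1, 1, 2]]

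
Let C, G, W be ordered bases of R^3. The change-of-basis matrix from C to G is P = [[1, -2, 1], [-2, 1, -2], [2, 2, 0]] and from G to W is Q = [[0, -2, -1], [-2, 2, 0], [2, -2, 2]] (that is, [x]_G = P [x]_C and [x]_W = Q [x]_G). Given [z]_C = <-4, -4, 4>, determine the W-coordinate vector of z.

Apply P to get G-coordinates <8, -4, -16>, then Q to get W-coordinates.
The result is [z]_W = <24, -24, -8>.

<24, -24, -8>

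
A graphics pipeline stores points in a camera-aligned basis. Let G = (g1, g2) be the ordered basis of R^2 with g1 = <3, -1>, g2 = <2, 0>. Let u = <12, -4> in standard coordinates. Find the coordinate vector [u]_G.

We seek scalars with c_1 g1 + c_2 g2 = u; equivalently solve M c = u where the columns of M are g1, g2.
System: 3c_1 + 2c_2 = 12, -c_1 + 0c_2 = -4; solving gives c_1 = 4, c_2 = 0.
Check: 4g1 + 0·g2 = <12, -4>.

<4, 0>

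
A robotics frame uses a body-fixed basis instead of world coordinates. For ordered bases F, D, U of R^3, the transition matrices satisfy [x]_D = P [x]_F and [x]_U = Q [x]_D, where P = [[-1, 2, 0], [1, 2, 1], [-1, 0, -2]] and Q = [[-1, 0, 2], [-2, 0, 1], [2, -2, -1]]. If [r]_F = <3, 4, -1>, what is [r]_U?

<-7, -11, -9>

Composing the changes, [r]_U = Q P [r]_F.
Q P = [[-1, -2, -4], [1, -4, -2], [-3, 0, 0]]; applying this to <3, 4, -1> gives <-7, -11, -9>.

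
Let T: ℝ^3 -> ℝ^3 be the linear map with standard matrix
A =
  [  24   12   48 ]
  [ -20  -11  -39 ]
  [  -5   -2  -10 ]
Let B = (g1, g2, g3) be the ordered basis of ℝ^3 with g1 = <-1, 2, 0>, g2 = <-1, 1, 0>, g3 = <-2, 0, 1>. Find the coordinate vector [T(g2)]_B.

<3, 3, 3>

Column 2 of [T]_B is the B-coordinate vector of T(g2).
In standard coordinates T(g2) = A g2 = <-12, 9, 3>.
Converting to B: <-12, 9, 3> = 3g1 + 3g2 + 3g3, so the coordinate vector is <3, 3, 3>.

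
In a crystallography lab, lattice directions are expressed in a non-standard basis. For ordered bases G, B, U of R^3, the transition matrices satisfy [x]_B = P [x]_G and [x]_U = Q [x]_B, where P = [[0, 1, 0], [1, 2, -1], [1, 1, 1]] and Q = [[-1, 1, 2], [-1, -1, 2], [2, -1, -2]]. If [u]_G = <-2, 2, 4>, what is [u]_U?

<4, 8, -2>

Composing the changes, [u]_U = Q P [u]_G.
Q P = [[3, 3, 1], [1, -1, 3], [-3, -2, -1]]; applying this to <-2, 2, 4> gives <4, 8, -2>.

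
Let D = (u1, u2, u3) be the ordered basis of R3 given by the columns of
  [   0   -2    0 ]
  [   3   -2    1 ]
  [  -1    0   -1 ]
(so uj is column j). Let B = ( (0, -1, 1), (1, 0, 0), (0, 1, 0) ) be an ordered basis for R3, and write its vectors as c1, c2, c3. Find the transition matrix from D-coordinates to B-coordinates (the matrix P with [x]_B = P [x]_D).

[[-1, 0, -1], [0, -2, 0], [2, -2, 0]]

Column j of P is [uj]_B, since P maps D-coordinates to B-coordinates.
Expressing u1 in B: u1 = -c1 + 0·c2 + 2c3, so column 1 of P is (-1, 0, 2).
Doing the same for each uj gives P = [[-1, 0, -1], [0, -2, 0], [2, -2, 0]].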